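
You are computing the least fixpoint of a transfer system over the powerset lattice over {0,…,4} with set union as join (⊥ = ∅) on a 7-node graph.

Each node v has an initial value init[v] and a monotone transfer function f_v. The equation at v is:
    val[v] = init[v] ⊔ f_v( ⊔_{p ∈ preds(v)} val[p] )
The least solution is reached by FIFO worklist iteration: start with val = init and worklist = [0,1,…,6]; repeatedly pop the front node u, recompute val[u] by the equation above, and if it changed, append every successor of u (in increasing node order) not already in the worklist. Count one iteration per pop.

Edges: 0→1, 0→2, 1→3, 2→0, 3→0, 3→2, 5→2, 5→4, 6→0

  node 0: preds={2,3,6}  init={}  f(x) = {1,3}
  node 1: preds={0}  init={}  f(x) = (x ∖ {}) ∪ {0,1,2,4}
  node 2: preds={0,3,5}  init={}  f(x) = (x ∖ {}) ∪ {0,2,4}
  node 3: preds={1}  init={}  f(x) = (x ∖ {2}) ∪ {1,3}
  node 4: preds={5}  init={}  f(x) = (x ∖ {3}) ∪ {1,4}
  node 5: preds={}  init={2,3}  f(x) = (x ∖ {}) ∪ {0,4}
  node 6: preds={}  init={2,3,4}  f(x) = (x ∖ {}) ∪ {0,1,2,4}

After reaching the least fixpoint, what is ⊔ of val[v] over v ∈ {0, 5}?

Iteration log — 10 steps:
  step 1. node 0  ⊔preds={2,3,4}  new={1,3}  old={}  +wl: 
  step 2. node 1  ⊔preds={1,3}  new={0,1,2,3,4}  old={}  +wl: 
  step 3. node 2  ⊔preds={1,2,3}  new={0,1,2,3,4}  old={}  +wl: 0
  step 4. node 3  ⊔preds={0,1,2,3,4}  new={0,1,3,4}  old={}  +wl: 2
  step 5. node 4  ⊔preds={2,3}  new={1,2,4}  old={}  +wl: 
  step 6. node 5  ⊔preds={}  new={0,2,3,4}  old={2,3}  +wl: 4
  step 7. node 6  ⊔preds={}  new={0,1,2,3,4}  old={2,3,4}  +wl: 
  step 8. node 0  ⊔preds={0,1,2,3,4}  new={1,3}  stable
  step 9. node 2  ⊔preds={0,1,2,3,4}  new={0,1,2,3,4}  stable
  step 10. node 4  ⊔preds={0,2,3,4}  new={0,1,2,4}  old={1,2,4}  +wl: 

Least fixpoint reached:
  node 0: {1,3}
  node 1: {0,1,2,3,4}
  node 2: {0,1,2,3,4}
  node 3: {0,1,3,4}
  node 4: {0,1,2,4}
  node 5: {0,2,3,4}
  node 6: {0,1,2,3,4}

{0,1,2,3,4}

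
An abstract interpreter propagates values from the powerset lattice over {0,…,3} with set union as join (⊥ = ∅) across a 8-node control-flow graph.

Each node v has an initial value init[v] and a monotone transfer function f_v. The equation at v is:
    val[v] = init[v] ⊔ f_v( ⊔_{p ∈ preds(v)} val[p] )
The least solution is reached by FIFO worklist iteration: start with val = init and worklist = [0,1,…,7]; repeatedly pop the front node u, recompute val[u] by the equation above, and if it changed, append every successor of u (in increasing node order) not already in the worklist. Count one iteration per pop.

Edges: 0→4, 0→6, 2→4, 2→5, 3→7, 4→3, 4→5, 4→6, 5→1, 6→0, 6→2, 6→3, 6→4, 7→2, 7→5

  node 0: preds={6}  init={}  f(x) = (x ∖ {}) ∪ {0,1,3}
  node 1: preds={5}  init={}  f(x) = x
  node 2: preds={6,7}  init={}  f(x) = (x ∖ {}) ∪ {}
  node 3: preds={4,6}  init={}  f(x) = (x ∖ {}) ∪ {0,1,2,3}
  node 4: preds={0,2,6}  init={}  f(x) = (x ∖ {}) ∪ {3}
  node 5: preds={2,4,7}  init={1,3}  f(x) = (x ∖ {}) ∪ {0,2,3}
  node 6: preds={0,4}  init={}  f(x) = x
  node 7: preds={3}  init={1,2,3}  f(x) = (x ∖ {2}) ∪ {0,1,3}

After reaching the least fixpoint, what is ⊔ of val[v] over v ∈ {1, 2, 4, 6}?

{0,1,2,3}

Iteration log — 15 steps:
  step 1. node 0  ⊔preds={}  new={0,1,3}  old={}  +wl: 
  step 2. node 1  ⊔preds={1,3}  new={1,3}  old={}  +wl: 
  step 3. node 2  ⊔preds={1,2,3}  new={1,2,3}  old={}  +wl: 
  step 4. node 3  ⊔preds={}  new={0,1,2,3}  old={}  +wl: 
  step 5. node 4  ⊔preds={0,1,2,3}  new={0,1,2,3}  old={}  +wl: 3
  step 6. node 5  ⊔preds={0,1,2,3}  new={0,1,2,3}  old={1,3}  +wl: 1
  step 7. node 6  ⊔preds={0,1,2,3}  new={0,1,2,3}  old={}  +wl: 0,2,4
  step 8. node 7  ⊔preds={0,1,2,3}  new={0,1,2,3}  old={1,2,3}  +wl: 5
  step 9. node 3  ⊔preds={0,1,2,3}  new={0,1,2,3}  stable
  step 10. node 1  ⊔preds={0,1,2,3}  new={0,1,2,3}  old={1,3}  +wl: 
  step 11. node 0  ⊔preds={0,1,2,3}  new={0,1,2,3}  old={0,1,3}  +wl: 6
  step 12. node 2  ⊔preds={0,1,2,3}  new={0,1,2,3}  old={1,2,3}  +wl: 
  step 13. node 4  ⊔preds={0,1,2,3}  new={0,1,2,3}  stable
  step 14. node 5  ⊔preds={0,1,2,3}  new={0,1,2,3}  stable
  step 15. node 6  ⊔preds={0,1,2,3}  new={0,1,2,3}  stable

Least fixpoint reached:
  node 0: {0,1,2,3}
  node 1: {0,1,2,3}
  node 2: {0,1,2,3}
  node 3: {0,1,2,3}
  node 4: {0,1,2,3}
  node 5: {0,1,2,3}
  node 6: {0,1,2,3}
  node 7: {0,1,2,3}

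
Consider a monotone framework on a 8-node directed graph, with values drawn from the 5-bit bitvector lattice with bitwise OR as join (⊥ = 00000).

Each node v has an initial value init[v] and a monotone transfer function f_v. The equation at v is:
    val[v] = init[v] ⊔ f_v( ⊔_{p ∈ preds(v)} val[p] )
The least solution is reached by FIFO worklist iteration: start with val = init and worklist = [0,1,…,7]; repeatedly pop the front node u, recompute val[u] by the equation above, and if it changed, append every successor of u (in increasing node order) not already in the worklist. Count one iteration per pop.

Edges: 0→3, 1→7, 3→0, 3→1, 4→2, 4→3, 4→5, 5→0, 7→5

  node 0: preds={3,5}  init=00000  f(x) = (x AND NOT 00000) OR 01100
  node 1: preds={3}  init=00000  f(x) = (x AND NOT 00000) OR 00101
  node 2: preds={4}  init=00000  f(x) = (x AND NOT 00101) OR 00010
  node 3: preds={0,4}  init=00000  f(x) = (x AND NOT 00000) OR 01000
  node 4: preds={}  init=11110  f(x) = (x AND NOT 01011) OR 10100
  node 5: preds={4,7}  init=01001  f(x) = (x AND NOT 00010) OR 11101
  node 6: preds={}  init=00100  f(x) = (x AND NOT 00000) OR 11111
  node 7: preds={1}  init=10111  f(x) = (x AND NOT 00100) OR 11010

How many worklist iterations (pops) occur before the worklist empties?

13

Worklist (13 pops):
  #1 pop 0: in=01001 → 01101 (was 00000); enqueue []
  #2 pop 1: in=00000 → 00101 (was 00000); enqueue []
  #3 pop 2: in=11110 → 11010 (was 00000); enqueue []
  #4 pop 3: in=11111 → 11111 (was 00000); enqueue [0,1]
  #5 pop 4: in=00000 → 11110 (no change)
  #6 pop 5: in=11111 → 11101 (was 01001); enqueue []
  #7 pop 6: in=00000 → 11111 (was 00100); enqueue []
  #8 pop 7: in=00101 → 11111 (was 10111); enqueue [5]
  #9 pop 0: in=11111 → 11111 (was 01101); enqueue [3]
  #10 pop 1: in=11111 → 11111 (was 00101); enqueue [7]
  #11 pop 5: in=11111 → 11101 (no change)
  #12 pop 3: in=11111 → 11111 (no change)
  #13 pop 7: in=11111 → 11111 (no change)

Fixpoint:
  val[0] = 11111
  val[1] = 11111
  val[2] = 11010
  val[3] = 11111
  val[4] = 11110
  val[5] = 11101
  val[6] = 11111
  val[7] = 11111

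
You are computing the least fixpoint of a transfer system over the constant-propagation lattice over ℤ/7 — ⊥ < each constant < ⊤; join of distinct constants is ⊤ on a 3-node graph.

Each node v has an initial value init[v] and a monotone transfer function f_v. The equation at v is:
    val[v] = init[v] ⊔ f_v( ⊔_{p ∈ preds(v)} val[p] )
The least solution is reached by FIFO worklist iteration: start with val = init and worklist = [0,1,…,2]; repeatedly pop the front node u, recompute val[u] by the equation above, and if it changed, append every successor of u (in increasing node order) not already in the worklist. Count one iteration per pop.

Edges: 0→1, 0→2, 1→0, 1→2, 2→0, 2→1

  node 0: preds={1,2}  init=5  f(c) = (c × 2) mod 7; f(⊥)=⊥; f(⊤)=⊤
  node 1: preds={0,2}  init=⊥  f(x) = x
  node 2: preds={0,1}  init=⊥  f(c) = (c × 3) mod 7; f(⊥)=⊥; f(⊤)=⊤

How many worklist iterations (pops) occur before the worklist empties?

8

Trace (8 dequeues):
  [1] u=0 | in ⊥ | out 5 | ==
  [2] u=1 | in 5 | out 5 | prev ⊥ | push {0}
  [3] u=2 | in 5 | out 1 | prev ⊥ | push {1}
  [4] u=0 | in ⊤ | out ⊤ | prev 5 | push {2}
  [5] u=1 | in ⊤ | out ⊤ | prev 5 | push {0}
  [6] u=2 | in ⊤ | out ⊤ | prev 1 | push {1}
  [7] u=0 | in ⊤ | out ⊤ | ==
  [8] u=1 | in ⊤ | out ⊤ | ==

Converged values:
  [0] ⊤
  [1] ⊤
  [2] ⊤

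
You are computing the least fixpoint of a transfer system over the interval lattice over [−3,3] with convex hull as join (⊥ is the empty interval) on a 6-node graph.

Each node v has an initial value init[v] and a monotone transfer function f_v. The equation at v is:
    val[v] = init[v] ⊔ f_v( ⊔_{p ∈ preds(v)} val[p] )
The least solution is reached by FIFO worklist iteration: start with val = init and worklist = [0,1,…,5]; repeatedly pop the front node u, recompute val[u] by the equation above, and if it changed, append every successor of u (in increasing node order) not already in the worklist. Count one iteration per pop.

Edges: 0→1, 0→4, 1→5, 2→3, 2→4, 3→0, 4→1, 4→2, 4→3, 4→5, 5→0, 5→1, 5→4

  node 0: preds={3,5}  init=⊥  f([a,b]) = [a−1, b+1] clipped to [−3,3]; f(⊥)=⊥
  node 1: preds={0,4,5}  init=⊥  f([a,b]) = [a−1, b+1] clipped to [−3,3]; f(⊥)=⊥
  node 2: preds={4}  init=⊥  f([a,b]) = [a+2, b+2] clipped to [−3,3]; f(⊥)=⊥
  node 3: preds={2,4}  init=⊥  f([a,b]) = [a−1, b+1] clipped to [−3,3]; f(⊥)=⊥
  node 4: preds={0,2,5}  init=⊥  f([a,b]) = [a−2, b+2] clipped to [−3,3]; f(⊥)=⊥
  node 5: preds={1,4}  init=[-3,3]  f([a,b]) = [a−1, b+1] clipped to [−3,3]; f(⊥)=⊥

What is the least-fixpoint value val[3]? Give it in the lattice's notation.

[-3,3]

Worklist (11 pops):
  #1 pop 0: in=[-3,3] → [-3,3] (was ⊥); enqueue []
  #2 pop 1: in=[-3,3] → [-3,3] (was ⊥); enqueue []
  #3 pop 2: in=⊥ → ⊥ (no change)
  #4 pop 3: in=⊥ → ⊥ (no change)
  #5 pop 4: in=[-3,3] → [-3,3] (was ⊥); enqueue [1,2,3]
  #6 pop 5: in=[-3,3] → [-3,3] (no change)
  #7 pop 1: in=[-3,3] → [-3,3] (no change)
  #8 pop 2: in=[-3,3] → [-1,3] (was ⊥); enqueue [4]
  #9 pop 3: in=[-3,3] → [-3,3] (was ⊥); enqueue [0]
  #10 pop 4: in=[-3,3] → [-3,3] (no change)
  #11 pop 0: in=[-3,3] → [-3,3] (no change)

Fixpoint:
  val[0] = [-3,3]
  val[1] = [-3,3]
  val[2] = [-1,3]
  val[3] = [-3,3]
  val[4] = [-3,3]
  val[5] = [-3,3]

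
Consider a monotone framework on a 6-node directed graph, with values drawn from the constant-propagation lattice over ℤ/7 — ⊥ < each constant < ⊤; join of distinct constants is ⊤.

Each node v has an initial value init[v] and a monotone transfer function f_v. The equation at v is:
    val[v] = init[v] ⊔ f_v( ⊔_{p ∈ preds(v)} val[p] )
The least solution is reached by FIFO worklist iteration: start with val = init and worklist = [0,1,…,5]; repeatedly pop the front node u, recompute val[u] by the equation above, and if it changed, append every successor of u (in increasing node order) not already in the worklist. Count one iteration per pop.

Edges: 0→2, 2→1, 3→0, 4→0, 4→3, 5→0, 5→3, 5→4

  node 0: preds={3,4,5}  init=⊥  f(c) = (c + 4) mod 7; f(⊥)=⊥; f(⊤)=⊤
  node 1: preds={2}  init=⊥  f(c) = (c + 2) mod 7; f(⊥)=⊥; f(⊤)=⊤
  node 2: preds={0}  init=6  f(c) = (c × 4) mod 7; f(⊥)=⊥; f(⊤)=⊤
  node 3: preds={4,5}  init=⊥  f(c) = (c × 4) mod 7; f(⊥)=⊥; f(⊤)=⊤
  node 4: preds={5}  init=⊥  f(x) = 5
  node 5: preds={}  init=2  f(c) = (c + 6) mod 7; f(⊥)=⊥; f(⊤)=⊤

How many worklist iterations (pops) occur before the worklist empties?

11

Trace (11 dequeues):
  [1] u=0 | in 2 | out 6 | prev ⊥ | push {}
  [2] u=1 | in 6 | out 1 | prev ⊥ | push {}
  [3] u=2 | in 6 | out ⊤ | prev 6 | push {1}
  [4] u=3 | in 2 | out 1 | prev ⊥ | push {0}
  [5] u=4 | in 2 | out 5 | prev ⊥ | push {3}
  [6] u=5 | in ⊥ | out 2 | ==
  [7] u=1 | in ⊤ | out ⊤ | prev 1 | push {}
  [8] u=0 | in ⊤ | out ⊤ | prev 6 | push {2}
  [9] u=3 | in ⊤ | out ⊤ | prev 1 | push {0}
  [10] u=2 | in ⊤ | out ⊤ | ==
  [11] u=0 | in ⊤ | out ⊤ | ==

Converged values:
  [0] ⊤
  [1] ⊤
  [2] ⊤
  [3] ⊤
  [4] 5
  [5] 2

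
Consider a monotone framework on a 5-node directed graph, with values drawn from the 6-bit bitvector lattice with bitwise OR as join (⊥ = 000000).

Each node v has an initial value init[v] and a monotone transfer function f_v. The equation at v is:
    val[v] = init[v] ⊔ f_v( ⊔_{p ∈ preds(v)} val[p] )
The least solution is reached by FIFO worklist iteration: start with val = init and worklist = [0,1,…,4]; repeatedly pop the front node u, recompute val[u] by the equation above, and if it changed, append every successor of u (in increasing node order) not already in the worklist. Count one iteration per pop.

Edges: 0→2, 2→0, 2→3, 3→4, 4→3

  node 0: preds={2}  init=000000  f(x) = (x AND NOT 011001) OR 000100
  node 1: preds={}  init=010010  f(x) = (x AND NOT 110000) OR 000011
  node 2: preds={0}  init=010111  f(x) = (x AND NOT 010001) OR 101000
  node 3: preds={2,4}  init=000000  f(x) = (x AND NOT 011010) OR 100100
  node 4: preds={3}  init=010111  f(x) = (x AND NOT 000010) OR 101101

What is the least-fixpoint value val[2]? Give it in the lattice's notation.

Worklist (8 pops):
  #1 pop 0: in=010111 → 000110 (was 000000); enqueue []
  #2 pop 1: in=000000 → 010011 (was 010010); enqueue []
  #3 pop 2: in=000110 → 111111 (was 010111); enqueue [0]
  #4 pop 3: in=111111 → 100101 (was 000000); enqueue []
  #5 pop 4: in=100101 → 111111 (was 010111); enqueue [3]
  #6 pop 0: in=111111 → 100110 (was 000110); enqueue [2]
  #7 pop 3: in=111111 → 100101 (no change)
  #8 pop 2: in=100110 → 111111 (no change)

Fixpoint:
  val[0] = 100110
  val[1] = 010011
  val[2] = 111111
  val[3] = 100101
  val[4] = 111111

111111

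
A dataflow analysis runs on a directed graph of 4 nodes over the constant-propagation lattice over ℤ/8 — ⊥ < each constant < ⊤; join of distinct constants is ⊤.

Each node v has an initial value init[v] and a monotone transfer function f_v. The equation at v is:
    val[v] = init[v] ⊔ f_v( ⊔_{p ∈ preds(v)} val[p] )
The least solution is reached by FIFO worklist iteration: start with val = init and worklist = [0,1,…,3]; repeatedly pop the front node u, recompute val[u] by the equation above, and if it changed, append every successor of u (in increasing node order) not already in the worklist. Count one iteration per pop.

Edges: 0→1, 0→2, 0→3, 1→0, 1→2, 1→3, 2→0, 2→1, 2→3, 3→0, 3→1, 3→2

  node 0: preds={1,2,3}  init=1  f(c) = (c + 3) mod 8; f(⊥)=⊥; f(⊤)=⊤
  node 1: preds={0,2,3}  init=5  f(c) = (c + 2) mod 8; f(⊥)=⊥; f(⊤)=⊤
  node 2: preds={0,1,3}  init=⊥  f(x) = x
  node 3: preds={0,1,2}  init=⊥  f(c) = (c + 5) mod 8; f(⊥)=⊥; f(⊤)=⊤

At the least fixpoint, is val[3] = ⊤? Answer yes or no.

yes

Worklist (7 pops):
  #1 pop 0: in=5 → ⊤ (was 1); enqueue []
  #2 pop 1: in=⊤ → ⊤ (was 5); enqueue [0]
  #3 pop 2: in=⊤ → ⊤ (was ⊥); enqueue [1]
  #4 pop 3: in=⊤ → ⊤ (was ⊥); enqueue [2]
  #5 pop 0: in=⊤ → ⊤ (no change)
  #6 pop 1: in=⊤ → ⊤ (no change)
  #7 pop 2: in=⊤ → ⊤ (no change)

Fixpoint:
  val[0] = ⊤
  val[1] = ⊤
  val[2] = ⊤
  val[3] = ⊤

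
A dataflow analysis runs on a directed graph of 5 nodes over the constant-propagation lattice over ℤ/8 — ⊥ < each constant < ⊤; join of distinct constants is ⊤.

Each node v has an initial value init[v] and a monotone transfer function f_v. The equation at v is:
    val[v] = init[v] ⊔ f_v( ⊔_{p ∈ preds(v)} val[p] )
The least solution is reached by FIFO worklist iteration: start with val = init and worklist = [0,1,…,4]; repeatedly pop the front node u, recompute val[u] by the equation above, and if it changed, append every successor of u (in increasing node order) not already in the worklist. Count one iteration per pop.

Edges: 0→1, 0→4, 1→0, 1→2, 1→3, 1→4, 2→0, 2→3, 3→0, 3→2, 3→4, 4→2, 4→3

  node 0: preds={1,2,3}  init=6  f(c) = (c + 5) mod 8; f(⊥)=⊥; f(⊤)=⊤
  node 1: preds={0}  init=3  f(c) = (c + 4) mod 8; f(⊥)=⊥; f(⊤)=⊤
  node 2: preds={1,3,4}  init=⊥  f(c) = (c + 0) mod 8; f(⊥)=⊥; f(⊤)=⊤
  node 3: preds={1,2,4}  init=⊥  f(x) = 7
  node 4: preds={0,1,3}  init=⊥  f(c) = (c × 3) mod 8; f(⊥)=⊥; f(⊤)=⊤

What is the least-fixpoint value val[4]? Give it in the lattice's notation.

⊤

Worklist (8 pops):
  #1 pop 0: in=3 → ⊤ (was 6); enqueue []
  #2 pop 1: in=⊤ → ⊤ (was 3); enqueue [0]
  #3 pop 2: in=⊤ → ⊤ (was ⊥); enqueue []
  #4 pop 3: in=⊤ → 7 (was ⊥); enqueue [2]
  #5 pop 4: in=⊤ → ⊤ (was ⊥); enqueue [3]
  #6 pop 0: in=⊤ → ⊤ (no change)
  #7 pop 2: in=⊤ → ⊤ (no change)
  #8 pop 3: in=⊤ → 7 (no change)

Fixpoint:
  val[0] = ⊤
  val[1] = ⊤
  val[2] = ⊤
  val[3] = 7
  val[4] = ⊤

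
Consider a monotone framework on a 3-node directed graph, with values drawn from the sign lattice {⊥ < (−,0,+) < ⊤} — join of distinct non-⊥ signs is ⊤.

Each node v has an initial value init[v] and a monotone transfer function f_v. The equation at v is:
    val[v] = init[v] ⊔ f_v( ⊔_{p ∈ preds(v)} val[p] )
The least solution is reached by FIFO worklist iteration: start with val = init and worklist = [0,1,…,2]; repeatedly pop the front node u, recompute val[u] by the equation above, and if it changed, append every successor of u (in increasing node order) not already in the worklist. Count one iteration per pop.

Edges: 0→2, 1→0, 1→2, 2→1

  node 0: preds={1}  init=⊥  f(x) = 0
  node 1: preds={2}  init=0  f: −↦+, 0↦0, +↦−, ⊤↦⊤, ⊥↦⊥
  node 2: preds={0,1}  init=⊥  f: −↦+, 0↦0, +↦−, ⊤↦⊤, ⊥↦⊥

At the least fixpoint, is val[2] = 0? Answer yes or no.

yes

Worklist (4 pops):
  #1 pop 0: in=0 → 0 (was ⊥); enqueue []
  #2 pop 1: in=⊥ → 0 (no change)
  #3 pop 2: in=0 → 0 (was ⊥); enqueue [1]
  #4 pop 1: in=0 → 0 (no change)

Fixpoint:
  val[0] = 0
  val[1] = 0
  val[2] = 0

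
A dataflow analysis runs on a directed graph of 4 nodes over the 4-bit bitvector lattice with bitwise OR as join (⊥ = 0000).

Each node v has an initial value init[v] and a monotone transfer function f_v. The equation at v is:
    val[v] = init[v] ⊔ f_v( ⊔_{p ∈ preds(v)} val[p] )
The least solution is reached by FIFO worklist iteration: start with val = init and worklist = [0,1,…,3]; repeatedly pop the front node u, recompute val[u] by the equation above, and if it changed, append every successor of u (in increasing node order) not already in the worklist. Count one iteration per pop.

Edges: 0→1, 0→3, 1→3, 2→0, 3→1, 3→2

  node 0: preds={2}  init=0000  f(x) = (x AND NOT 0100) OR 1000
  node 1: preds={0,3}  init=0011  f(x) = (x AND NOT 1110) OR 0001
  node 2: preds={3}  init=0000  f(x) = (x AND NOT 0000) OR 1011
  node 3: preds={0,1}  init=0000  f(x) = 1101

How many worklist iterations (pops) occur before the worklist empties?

9

Trace (9 dequeues):
  [1] u=0 | in 0000 | out 1000 | prev 0000 | push {}
  [2] u=1 | in 1000 | out 0011 | ==
  [3] u=2 | in 0000 | out 1011 | prev 0000 | push {0}
  [4] u=3 | in 1011 | out 1101 | prev 0000 | push {1,2}
  [5] u=0 | in 1011 | out 1011 | prev 1000 | push {3}
  [6] u=1 | in 1111 | out 0011 | ==
  [7] u=2 | in 1101 | out 1111 | prev 1011 | push {0}
  [8] u=3 | in 1011 | out 1101 | ==
  [9] u=0 | in 1111 | out 1011 | ==

Converged values:
  [0] 1011
  [1] 0011
  [2] 1111
  [3] 1101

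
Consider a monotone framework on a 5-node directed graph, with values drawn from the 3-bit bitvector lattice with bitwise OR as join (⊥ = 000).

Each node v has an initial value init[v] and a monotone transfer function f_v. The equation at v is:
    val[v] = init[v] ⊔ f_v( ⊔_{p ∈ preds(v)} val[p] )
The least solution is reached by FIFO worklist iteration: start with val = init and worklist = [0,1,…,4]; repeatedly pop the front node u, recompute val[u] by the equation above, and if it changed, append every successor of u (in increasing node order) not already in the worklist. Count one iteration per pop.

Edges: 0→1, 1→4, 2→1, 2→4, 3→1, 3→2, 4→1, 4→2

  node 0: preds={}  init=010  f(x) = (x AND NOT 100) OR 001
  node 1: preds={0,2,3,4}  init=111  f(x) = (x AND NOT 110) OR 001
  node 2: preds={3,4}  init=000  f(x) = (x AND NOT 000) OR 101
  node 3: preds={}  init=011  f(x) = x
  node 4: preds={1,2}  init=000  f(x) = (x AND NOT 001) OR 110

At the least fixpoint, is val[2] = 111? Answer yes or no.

yes

Iteration log — 7 steps:
  step 1. node 0  ⊔preds=000  new=011  old=010  +wl: 
  step 2. node 1  ⊔preds=011  new=111  stable
  step 3. node 2  ⊔preds=011  new=111  old=000  +wl: 1
  step 4. node 3  ⊔preds=000  new=011  stable
  step 5. node 4  ⊔preds=111  new=110  old=000  +wl: 2
  step 6. node 1  ⊔preds=111  new=111  stable
  step 7. node 2  ⊔preds=111  new=111  stable

Least fixpoint reached:
  node 0: 011
  node 1: 111
  node 2: 111
  node 3: 011
  node 4: 110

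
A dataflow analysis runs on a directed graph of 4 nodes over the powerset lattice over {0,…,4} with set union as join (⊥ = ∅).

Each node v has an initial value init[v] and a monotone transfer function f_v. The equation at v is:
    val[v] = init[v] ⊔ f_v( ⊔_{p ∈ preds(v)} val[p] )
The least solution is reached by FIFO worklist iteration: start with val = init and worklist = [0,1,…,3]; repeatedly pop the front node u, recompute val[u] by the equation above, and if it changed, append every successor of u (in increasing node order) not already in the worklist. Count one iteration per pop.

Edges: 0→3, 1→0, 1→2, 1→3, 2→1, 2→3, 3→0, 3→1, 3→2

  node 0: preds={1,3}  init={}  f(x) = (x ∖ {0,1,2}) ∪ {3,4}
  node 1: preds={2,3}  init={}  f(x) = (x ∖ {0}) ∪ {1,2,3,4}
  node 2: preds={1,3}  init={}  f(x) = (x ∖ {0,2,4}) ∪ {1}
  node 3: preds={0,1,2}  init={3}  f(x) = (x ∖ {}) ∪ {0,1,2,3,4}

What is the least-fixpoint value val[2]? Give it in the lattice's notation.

{1,3}

Trace (7 dequeues):
  [1] u=0 | in {3} | out {3,4} | prev {} | push {}
  [2] u=1 | in {3} | out {1,2,3,4} | prev {} | push {0}
  [3] u=2 | in {1,2,3,4} | out {1,3} | prev {} | push {1}
  [4] u=3 | in {1,2,3,4} | out {0,1,2,3,4} | prev {3} | push {2}
  [5] u=0 | in {0,1,2,3,4} | out {3,4} | ==
  [6] u=1 | in {0,1,2,3,4} | out {1,2,3,4} | ==
  [7] u=2 | in {0,1,2,3,4} | out {1,3} | ==

Converged values:
  [0] {3,4}
  [1] {1,2,3,4}
  [2] {1,3}
  [3] {0,1,2,3,4}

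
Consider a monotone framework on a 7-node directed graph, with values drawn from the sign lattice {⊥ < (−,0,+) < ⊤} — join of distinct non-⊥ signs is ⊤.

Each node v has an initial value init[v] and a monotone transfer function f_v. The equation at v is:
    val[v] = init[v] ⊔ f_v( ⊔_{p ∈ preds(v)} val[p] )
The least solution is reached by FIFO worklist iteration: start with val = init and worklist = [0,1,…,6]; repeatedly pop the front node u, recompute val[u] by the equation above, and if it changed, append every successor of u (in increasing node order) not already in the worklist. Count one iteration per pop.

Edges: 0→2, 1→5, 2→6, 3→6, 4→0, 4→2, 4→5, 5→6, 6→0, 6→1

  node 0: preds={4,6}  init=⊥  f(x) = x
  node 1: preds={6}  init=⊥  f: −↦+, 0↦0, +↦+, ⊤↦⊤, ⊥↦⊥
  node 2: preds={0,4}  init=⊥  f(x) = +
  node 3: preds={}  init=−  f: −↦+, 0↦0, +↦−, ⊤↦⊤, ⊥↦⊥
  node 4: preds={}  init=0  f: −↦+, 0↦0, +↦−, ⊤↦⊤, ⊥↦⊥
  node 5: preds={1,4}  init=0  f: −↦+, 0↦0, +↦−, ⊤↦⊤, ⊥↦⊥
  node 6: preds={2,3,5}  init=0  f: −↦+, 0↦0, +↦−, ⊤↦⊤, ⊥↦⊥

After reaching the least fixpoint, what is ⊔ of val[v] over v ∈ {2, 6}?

⊤

Trace (12 dequeues):
  [1] u=0 | in 0 | out 0 | prev ⊥ | push {}
  [2] u=1 | in 0 | out 0 | prev ⊥ | push {}
  [3] u=2 | in 0 | out + | prev ⊥ | push {}
  [4] u=3 | in ⊥ | out − | ==
  [5] u=4 | in ⊥ | out 0 | ==
  [6] u=5 | in 0 | out 0 | ==
  [7] u=6 | in ⊤ | out ⊤ | prev 0 | push {0,1}
  [8] u=0 | in ⊤ | out ⊤ | prev 0 | push {2}
  [9] u=1 | in ⊤ | out ⊤ | prev 0 | push {5}
  [10] u=2 | in ⊤ | out + | ==
  [11] u=5 | in ⊤ | out ⊤ | prev 0 | push {6}
  [12] u=6 | in ⊤ | out ⊤ | ==

Converged values:
  [0] ⊤
  [1] ⊤
  [2] +
  [3] −
  [4] 0
  [5] ⊤
  [6] ⊤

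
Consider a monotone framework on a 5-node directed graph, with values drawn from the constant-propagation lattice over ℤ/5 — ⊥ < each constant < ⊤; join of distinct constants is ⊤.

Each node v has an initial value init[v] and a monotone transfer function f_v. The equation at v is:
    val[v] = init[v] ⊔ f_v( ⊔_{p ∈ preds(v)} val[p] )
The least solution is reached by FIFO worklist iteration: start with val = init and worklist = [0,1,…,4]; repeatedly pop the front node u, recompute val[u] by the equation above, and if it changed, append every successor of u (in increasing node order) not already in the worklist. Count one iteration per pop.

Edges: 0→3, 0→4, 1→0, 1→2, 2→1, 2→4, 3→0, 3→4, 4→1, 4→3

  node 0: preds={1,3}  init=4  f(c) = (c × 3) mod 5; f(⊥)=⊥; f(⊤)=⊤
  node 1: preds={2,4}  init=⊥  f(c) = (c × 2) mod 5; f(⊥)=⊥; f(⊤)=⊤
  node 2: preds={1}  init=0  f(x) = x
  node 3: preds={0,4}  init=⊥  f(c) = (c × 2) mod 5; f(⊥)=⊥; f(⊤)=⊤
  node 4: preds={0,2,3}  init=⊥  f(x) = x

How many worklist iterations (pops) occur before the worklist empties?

13

Iteration log — 13 steps:
  step 1. node 0  ⊔preds=⊥  new=4  stable
  step 2. node 1  ⊔preds=0  new=0  old=⊥  +wl: 0
  step 3. node 2  ⊔preds=0  new=0  stable
  step 4. node 3  ⊔preds=4  new=3  old=⊥  +wl: 
  step 5. node 4  ⊔preds=⊤  new=⊤  old=⊥  +wl: 1,3
  step 6. node 0  ⊔preds=⊤  new=⊤  old=4  +wl: 4
  step 7. node 1  ⊔preds=⊤  new=⊤  old=0  +wl: 0,2
  step 8. node 3  ⊔preds=⊤  new=⊤  old=3  +wl: 
  step 9. node 4  ⊔preds=⊤  new=⊤  stable
  step 10. node 0  ⊔preds=⊤  new=⊤  stable
  step 11. node 2  ⊔preds=⊤  new=⊤  old=0  +wl: 1,4
  step 12. node 1  ⊔preds=⊤  new=⊤  stable
  step 13. node 4  ⊔preds=⊤  new=⊤  stable

Least fixpoint reached:
  node 0: ⊤
  node 1: ⊤
  node 2: ⊤
  node 3: ⊤
  node 4: ⊤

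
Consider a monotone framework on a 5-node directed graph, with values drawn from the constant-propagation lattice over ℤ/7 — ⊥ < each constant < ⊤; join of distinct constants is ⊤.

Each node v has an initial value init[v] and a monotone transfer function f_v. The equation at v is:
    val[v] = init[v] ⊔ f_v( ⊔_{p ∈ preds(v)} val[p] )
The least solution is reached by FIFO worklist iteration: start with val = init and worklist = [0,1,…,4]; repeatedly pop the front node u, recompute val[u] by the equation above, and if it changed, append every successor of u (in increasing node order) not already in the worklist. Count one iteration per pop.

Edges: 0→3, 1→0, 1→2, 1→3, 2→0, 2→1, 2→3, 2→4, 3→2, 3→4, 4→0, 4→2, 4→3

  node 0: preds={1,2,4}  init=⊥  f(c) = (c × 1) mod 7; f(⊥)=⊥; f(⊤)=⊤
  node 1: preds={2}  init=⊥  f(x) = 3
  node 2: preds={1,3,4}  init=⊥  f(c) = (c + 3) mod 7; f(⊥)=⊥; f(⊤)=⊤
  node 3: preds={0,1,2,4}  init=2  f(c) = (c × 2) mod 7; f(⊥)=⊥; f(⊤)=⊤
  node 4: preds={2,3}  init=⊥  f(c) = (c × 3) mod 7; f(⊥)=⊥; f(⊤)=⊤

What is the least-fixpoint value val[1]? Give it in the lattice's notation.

Trace (9 dequeues):
  [1] u=0 | in ⊥ | out ⊥ | ==
  [2] u=1 | in ⊥ | out 3 | prev ⊥ | push {0}
  [3] u=2 | in ⊤ | out ⊤ | prev ⊥ | push {1}
  [4] u=3 | in ⊤ | out ⊤ | prev 2 | push {2}
  [5] u=4 | in ⊤ | out ⊤ | prev ⊥ | push {3}
  [6] u=0 | in ⊤ | out ⊤ | prev ⊥ | push {}
  [7] u=1 | in ⊤ | out 3 | ==
  [8] u=2 | in ⊤ | out ⊤ | ==
  [9] u=3 | in ⊤ | out ⊤ | ==

Converged values:
  [0] ⊤
  [1] 3
  [2] ⊤
  [3] ⊤
  [4] ⊤

3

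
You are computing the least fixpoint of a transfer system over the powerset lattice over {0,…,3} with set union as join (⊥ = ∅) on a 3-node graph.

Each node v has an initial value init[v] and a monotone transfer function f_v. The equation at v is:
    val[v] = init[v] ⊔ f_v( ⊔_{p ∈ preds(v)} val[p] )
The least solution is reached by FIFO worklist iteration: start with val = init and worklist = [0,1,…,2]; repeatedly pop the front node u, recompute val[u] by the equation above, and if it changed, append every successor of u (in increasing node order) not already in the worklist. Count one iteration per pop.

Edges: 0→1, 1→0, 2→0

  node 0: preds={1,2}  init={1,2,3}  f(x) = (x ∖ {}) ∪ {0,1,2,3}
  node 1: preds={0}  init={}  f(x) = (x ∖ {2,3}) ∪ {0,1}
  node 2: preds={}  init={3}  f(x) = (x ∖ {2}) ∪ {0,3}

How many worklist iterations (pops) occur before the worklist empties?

4

Iteration log — 4 steps:
  step 1. node 0  ⊔preds={3}  new={0,1,2,3}  old={1,2,3}  +wl: 
  step 2. node 1  ⊔preds={0,1,2,3}  new={0,1}  old={}  +wl: 0
  step 3. node 2  ⊔preds={}  new={0,3}  old={3}  +wl: 
  step 4. node 0  ⊔preds={0,1,3}  new={0,1,2,3}  stable

Least fixpoint reached:
  node 0: {0,1,2,3}
  node 1: {0,1}
  node 2: {0,3}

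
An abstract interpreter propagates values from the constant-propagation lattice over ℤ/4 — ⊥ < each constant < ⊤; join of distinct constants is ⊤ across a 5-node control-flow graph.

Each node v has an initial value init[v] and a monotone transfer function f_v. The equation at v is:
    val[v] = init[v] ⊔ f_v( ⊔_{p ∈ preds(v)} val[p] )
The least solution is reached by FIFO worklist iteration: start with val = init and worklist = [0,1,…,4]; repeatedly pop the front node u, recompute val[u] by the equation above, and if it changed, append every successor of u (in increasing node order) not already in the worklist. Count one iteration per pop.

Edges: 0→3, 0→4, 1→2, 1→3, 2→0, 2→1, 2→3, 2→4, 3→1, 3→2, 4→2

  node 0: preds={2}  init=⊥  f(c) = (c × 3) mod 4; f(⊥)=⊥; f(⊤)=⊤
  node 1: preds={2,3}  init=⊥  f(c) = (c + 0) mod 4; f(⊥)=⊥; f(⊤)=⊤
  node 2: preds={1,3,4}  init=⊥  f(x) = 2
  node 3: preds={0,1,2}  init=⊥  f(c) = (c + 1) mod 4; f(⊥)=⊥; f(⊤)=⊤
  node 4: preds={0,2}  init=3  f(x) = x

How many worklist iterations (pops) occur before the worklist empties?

12

Worklist (12 pops):
  #1 pop 0: in=⊥ → ⊥ (no change)
  #2 pop 1: in=⊥ → ⊥ (no change)
  #3 pop 2: in=3 → 2 (was ⊥); enqueue [0,1]
  #4 pop 3: in=2 → 3 (was ⊥); enqueue [2]
  #5 pop 4: in=2 → ⊤ (was 3); enqueue []
  #6 pop 0: in=2 → 2 (was ⊥); enqueue [3,4]
  #7 pop 1: in=⊤ → ⊤ (was ⊥); enqueue []
  #8 pop 2: in=⊤ → 2 (no change)
  #9 pop 3: in=⊤ → ⊤ (was 3); enqueue [1,2]
  #10 pop 4: in=2 → ⊤ (no change)
  #11 pop 1: in=⊤ → ⊤ (no change)
  #12 pop 2: in=⊤ → 2 (no change)

Fixpoint:
  val[0] = 2
  val[1] = ⊤
  val[2] = 2
  val[3] = ⊤
  val[4] = ⊤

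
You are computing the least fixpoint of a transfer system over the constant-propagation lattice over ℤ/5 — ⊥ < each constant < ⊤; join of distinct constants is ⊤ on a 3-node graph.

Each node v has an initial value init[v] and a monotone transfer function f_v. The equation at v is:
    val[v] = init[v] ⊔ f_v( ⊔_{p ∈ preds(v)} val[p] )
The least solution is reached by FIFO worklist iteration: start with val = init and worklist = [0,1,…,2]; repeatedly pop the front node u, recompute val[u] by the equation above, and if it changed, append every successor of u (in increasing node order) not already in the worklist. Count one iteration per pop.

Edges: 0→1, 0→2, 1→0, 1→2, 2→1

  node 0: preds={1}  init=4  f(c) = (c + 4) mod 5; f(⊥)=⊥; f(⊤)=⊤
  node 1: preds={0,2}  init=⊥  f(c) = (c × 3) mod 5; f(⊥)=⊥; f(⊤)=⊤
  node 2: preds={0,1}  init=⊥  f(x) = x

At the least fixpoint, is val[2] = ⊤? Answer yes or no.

yes

Trace (7 dequeues):
  [1] u=0 | in ⊥ | out 4 | ==
  [2] u=1 | in 4 | out 2 | prev ⊥ | push {0}
  [3] u=2 | in ⊤ | out ⊤ | prev ⊥ | push {1}
  [4] u=0 | in 2 | out ⊤ | prev 4 | push {2}
  [5] u=1 | in ⊤ | out ⊤ | prev 2 | push {0}
  [6] u=2 | in ⊤ | out ⊤ | ==
  [7] u=0 | in ⊤ | out ⊤ | ==

Converged values:
  [0] ⊤
  [1] ⊤
  [2] ⊤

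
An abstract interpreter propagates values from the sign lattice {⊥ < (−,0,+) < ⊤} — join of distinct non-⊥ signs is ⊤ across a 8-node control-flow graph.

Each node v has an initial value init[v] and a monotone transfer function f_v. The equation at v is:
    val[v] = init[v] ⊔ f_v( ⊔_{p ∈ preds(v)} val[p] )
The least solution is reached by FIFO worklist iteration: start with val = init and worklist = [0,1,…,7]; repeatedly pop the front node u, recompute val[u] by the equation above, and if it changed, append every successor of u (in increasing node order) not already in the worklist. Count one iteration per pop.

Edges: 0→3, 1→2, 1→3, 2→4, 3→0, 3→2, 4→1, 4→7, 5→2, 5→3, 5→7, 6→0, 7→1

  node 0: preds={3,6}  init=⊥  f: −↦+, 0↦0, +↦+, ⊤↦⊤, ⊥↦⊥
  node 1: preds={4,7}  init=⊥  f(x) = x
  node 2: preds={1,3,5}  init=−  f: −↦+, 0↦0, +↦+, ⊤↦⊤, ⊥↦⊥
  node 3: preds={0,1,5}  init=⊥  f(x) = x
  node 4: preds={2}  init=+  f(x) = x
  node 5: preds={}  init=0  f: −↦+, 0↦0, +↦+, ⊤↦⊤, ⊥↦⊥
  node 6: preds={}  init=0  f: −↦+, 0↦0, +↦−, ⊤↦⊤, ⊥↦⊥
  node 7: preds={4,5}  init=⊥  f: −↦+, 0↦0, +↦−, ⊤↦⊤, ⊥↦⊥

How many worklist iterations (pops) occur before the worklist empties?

13

Trace (13 dequeues):
  [1] u=0 | in 0 | out 0 | prev ⊥ | push {}
  [2] u=1 | in + | out + | prev ⊥ | push {}
  [3] u=2 | in ⊤ | out ⊤ | prev − | push {}
  [4] u=3 | in ⊤ | out ⊤ | prev ⊥ | push {0,2}
  [5] u=4 | in ⊤ | out ⊤ | prev + | push {1}
  [6] u=5 | in ⊥ | out 0 | ==
  [7] u=6 | in ⊥ | out 0 | ==
  [8] u=7 | in ⊤ | out ⊤ | prev ⊥ | push {}
  [9] u=0 | in ⊤ | out ⊤ | prev 0 | push {3}
  [10] u=2 | in ⊤ | out ⊤ | ==
  [11] u=1 | in ⊤ | out ⊤ | prev + | push {2}
  [12] u=3 | in ⊤ | out ⊤ | ==
  [13] u=2 | in ⊤ | out ⊤ | ==

Converged values:
  [0] ⊤
  [1] ⊤
  [2] ⊤
  [3] ⊤
  [4] ⊤
  [5] 0
  [6] 0
  [7] ⊤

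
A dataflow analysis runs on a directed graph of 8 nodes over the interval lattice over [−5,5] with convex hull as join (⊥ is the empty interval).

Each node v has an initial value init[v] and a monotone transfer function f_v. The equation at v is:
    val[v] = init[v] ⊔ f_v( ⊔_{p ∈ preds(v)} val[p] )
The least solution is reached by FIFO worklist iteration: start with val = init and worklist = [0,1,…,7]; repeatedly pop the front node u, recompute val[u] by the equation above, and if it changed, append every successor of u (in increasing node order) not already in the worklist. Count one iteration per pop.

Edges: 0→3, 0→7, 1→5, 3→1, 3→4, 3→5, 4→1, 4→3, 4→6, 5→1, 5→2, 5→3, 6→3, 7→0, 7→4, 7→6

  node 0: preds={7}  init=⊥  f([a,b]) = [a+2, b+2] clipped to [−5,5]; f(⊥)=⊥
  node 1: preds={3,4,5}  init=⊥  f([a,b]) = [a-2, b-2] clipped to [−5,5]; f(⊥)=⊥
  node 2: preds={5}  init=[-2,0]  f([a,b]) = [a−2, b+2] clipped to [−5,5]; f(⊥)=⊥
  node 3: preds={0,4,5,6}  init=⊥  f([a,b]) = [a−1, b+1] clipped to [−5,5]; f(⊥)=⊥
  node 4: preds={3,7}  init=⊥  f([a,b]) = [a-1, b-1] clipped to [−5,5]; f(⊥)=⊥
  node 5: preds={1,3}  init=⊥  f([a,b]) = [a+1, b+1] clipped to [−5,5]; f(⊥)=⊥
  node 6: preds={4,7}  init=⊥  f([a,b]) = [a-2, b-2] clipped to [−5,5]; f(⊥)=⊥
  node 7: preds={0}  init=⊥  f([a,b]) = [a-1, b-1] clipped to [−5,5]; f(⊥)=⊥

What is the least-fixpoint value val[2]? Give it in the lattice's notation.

[-2,0]

Iteration log — 8 steps:
  step 1. node 0  ⊔preds=⊥  new=⊥  stable
  step 2. node 1  ⊔preds=⊥  new=⊥  stable
  step 3. node 2  ⊔preds=⊥  new=[-2,0]  stable
  step 4. node 3  ⊔preds=⊥  new=⊥  stable
  step 5. node 4  ⊔preds=⊥  new=⊥  stable
  step 6. node 5  ⊔preds=⊥  new=⊥  stable
  step 7. node 6  ⊔preds=⊥  new=⊥  stable
  step 8. node 7  ⊔preds=⊥  new=⊥  stable

Least fixpoint reached:
  node 0: ⊥
  node 1: ⊥
  node 2: [-2,0]
  node 3: ⊥
  node 4: ⊥
  node 5: ⊥
  node 6: ⊥
  node 7: ⊥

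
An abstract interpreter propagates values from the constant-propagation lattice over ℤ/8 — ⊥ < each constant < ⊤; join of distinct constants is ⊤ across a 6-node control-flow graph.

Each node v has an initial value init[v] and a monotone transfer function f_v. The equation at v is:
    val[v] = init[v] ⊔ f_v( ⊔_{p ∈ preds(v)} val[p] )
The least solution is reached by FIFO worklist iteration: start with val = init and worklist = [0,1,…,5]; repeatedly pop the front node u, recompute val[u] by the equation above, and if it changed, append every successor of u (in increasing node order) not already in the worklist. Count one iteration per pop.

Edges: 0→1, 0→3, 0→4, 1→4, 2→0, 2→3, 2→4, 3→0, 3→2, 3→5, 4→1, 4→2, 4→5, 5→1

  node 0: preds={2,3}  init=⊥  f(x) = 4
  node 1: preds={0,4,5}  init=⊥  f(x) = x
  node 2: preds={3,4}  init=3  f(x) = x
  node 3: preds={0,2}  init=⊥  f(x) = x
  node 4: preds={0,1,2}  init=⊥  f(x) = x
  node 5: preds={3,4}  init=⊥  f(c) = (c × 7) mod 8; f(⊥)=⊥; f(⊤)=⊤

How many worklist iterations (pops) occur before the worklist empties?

Trace (12 dequeues):
  [1] u=0 | in 3 | out 4 | prev ⊥ | push {}
  [2] u=1 | in 4 | out 4 | prev ⊥ | push {}
  [3] u=2 | in ⊥ | out 3 | ==
  [4] u=3 | in ⊤ | out ⊤ | prev ⊥ | push {0,2}
  [5] u=4 | in ⊤ | out ⊤ | prev ⊥ | push {1}
  [6] u=5 | in ⊤ | out ⊤ | prev ⊥ | push {}
  [7] u=0 | in ⊤ | out 4 | ==
  [8] u=2 | in ⊤ | out ⊤ | prev 3 | push {0,3,4}
  [9] u=1 | in ⊤ | out ⊤ | prev 4 | push {}
  [10] u=0 | in ⊤ | out 4 | ==
  [11] u=3 | in ⊤ | out ⊤ | ==
  [12] u=4 | in ⊤ | out ⊤ | ==

Converged values:
  [0] 4
  [1] ⊤
  [2] ⊤
  [3] ⊤
  [4] ⊤
  [5] ⊤

12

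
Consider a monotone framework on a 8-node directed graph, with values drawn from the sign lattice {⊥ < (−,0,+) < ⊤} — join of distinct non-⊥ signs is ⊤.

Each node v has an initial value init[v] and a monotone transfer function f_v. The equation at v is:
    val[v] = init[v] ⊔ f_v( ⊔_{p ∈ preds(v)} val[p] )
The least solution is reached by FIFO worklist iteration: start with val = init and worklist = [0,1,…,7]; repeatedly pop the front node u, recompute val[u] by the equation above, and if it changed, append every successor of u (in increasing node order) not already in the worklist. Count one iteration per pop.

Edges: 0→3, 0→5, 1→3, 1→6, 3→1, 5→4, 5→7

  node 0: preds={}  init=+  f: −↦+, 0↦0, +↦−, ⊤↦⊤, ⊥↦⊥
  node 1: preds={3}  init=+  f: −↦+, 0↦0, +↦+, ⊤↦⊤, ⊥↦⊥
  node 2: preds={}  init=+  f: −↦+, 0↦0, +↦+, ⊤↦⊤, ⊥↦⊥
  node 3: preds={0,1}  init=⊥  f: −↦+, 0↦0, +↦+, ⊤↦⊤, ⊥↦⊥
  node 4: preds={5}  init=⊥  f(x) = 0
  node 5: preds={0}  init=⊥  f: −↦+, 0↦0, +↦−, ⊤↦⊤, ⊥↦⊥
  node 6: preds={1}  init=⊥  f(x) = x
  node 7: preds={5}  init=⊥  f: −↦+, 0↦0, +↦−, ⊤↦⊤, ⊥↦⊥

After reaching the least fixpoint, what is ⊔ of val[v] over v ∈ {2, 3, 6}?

+

Iteration log — 10 steps:
  step 1. node 0  ⊔preds=⊥  new=+  stable
  step 2. node 1  ⊔preds=⊥  new=+  stable
  step 3. node 2  ⊔preds=⊥  new=+  stable
  step 4. node 3  ⊔preds=+  new=+  old=⊥  +wl: 1
  step 5. node 4  ⊔preds=⊥  new=0  old=⊥  +wl: 
  step 6. node 5  ⊔preds=+  new=−  old=⊥  +wl: 4
  step 7. node 6  ⊔preds=+  new=+  old=⊥  +wl: 
  step 8. node 7  ⊔preds=−  new=+  old=⊥  +wl: 
  step 9. node 1  ⊔preds=+  new=+  stable
  step 10. node 4  ⊔preds=−  new=0  stable

Least fixpoint reached:
  node 0: +
  node 1: +
  node 2: +
  node 3: +
  node 4: 0
  node 5: −
  node 6: +
  node 7: +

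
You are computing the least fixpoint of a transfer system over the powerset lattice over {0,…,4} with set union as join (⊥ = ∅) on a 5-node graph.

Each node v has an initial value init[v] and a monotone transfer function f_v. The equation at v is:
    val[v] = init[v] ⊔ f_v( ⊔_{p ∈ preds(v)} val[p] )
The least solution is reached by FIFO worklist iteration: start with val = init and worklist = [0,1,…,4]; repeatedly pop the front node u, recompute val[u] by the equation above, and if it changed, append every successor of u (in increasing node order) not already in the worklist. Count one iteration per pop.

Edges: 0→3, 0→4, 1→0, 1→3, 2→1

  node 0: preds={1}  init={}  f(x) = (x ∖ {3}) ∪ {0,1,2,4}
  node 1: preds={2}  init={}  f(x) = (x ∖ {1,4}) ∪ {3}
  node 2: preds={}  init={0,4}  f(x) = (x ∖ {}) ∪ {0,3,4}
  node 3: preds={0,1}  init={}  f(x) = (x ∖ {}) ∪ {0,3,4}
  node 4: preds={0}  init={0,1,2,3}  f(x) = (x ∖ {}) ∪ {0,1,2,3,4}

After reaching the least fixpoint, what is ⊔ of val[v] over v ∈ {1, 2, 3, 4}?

Iteration log — 7 steps:
  step 1. node 0  ⊔preds={}  new={0,1,2,4}  old={}  +wl: 
  step 2. node 1  ⊔preds={0,4}  new={0,3}  old={}  +wl: 0
  step 3. node 2  ⊔preds={}  new={0,3,4}  old={0,4}  +wl: 1
  step 4. node 3  ⊔preds={0,1,2,3,4}  new={0,1,2,3,4}  old={}  +wl: 
  step 5. node 4  ⊔preds={0,1,2,4}  new={0,1,2,3,4}  old={0,1,2,3}  +wl: 
  step 6. node 0  ⊔preds={0,3}  new={0,1,2,4}  stable
  step 7. node 1  ⊔preds={0,3,4}  new={0,3}  stable

Least fixpoint reached:
  node 0: {0,1,2,4}
  node 1: {0,3}
  node 2: {0,3,4}
  node 3: {0,1,2,3,4}
  node 4: {0,1,2,3,4}

{0,1,2,3,4}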